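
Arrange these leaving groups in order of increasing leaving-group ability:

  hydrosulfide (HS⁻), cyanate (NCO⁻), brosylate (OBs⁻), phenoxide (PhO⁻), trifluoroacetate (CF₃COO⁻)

The more stable X⁻ (or X) is on its own — i.e. the weaker a base it is — the better a leaving group it makes.
brosylate (OBs⁻): pKₐ(p-BrC₆H₄SO₃H) ≈ -2.8
trifluoroacetate (CF₃COO⁻): pKₐ(CF₃COOH) ≈ 0.2 — strongly electron-withdrawing CF₃ stabilises the carboxylate
cyanate (NCO⁻): pKₐ(HOCN) ≈ 3.5
hydrosulfide (HS⁻): pKₐ(H₂S) ≈ 7 — larger and more polarisable than the oxygen analogue
phenoxide (PhO⁻): pKₐ(C₆H₅OH (phenol)) ≈ 10 — resonance into the ring helps, but still a poor LG
Listed from poorest to best leaving group as asked.

phenoxide (PhO⁻) < hydrosulfide (HS⁻) < cyanate (NCO⁻) < trifluoroacetate (CF₃COO⁻) < brosylate (OBs⁻)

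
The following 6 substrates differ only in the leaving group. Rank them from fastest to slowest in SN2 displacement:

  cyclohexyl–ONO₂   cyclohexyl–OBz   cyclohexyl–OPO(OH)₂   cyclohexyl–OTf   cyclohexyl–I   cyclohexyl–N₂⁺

cyclohexyl–N₂⁺ > cyclohexyl–OTf > cyclohexyl–I > cyclohexyl–ONO₂ > cyclohexyl–OPO(OH)₂ > cyclohexyl–OBz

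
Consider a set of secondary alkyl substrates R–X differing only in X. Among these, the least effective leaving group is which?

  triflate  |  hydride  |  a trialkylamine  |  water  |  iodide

hydride

triflate: pKₐ(CF₃SO₃H (triflic acid)) ≈ -14
iodide: pKₐ(HI) ≈ -10
water: pKₐ(H₃O⁺) ≈ -1.7
a trialkylamine: pKₐ(R'₃NH⁺) ≈ 10.7
hydride: pKₐ(H₂) ≈ 36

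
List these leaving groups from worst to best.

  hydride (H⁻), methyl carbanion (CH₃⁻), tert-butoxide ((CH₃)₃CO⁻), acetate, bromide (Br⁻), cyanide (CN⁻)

methyl carbanion (CH₃⁻) < hydride (H⁻) < tert-butoxide ((CH₃)₃CO⁻) < cyanide (CN⁻) < acetate < bromide (Br⁻)

bromide (Br⁻): pKₐ(HBr) ≈ -9
acetate: pKₐ(CH₃COOH) ≈ 4.8
cyanide (CN⁻): pKₐ(HCN) ≈ 9.2
tert-butoxide ((CH₃)₃CO⁻): pKₐ(t-BuOH) ≈ 18
hydride (H⁻): pKₐ(H₂) ≈ 36
methyl carbanion (CH₃⁻): pKₐ(CH₄) ≈ 48
The question asks for worst first, so the sequence is read in increasing leaving-group ability.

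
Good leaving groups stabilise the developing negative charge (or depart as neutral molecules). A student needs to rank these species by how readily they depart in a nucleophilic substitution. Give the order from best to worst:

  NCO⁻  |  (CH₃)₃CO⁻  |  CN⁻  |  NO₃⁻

NO₃⁻ > NCO⁻ > CN⁻ > (CH₃)₃CO⁻

The more stable X⁻ (or X) is on its own — i.e. the weaker a base it is — the better a leaving group it makes.
NO₃⁻: pKₐ(HNO₃) ≈ -1.3
NCO⁻: pKₐ(HOCN) ≈ 3.5
CN⁻: pKₐ(HCN) ≈ 9.2
(CH₃)₃CO⁻: pKₐ(t-BuOH) ≈ 18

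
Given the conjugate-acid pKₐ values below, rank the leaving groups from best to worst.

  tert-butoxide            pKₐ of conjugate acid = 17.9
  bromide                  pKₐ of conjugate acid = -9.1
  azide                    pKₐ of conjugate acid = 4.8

bromide > azide > tert-butoxide

Lower conjugate-acid pKₐ ⇒ weaker base ⇒ better leaving group.
Sorting by the given values: bromide (-9.1), azide (4.8), tert-butoxide (17.9).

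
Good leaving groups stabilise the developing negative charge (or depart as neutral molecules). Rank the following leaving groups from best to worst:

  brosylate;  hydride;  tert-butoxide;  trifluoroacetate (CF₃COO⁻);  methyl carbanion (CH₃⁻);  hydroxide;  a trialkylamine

brosylate: pKₐ(p-BrC₆H₄SO₃H) ≈ -2.8
trifluoroacetate (CF₃COO⁻): pKₐ(CF₃COOH) ≈ 0.2
a trialkylamine: pKₐ(R'₃NH⁺) ≈ 10.7
hydroxide: pKₐ(H₂O) ≈ 15.7
tert-butoxide: pKₐ(t-BuOH) ≈ 18
hydride: pKₐ(H₂) ≈ 36
methyl carbanion (CH₃⁻): pKₐ(CH₄) ≈ 48

brosylate > trifluoroacetate (CF₃COO⁻) > a trialkylamine > hydroxide > tert-butoxide > hydride > methyl carbanion (CH₃⁻)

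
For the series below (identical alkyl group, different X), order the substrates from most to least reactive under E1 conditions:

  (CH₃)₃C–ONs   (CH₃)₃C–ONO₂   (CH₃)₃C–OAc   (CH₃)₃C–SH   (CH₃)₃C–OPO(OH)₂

Identical carbon frameworks mean the comparison reduces to leaving-group quality.
Leaving-group ability tracks the stability of the departed species; conjugate-acid pKₐ is the usual yardstick (lower pKₐ → better LG).
(CH₃)₃C–ONs loses ONs⁻: pKₐ(p-O₂NC₆H₄SO₃H) ≈ -3.5
(CH₃)₃C–ONO₂ loses NO₃⁻: pKₐ(HNO₃) ≈ -1.3
(CH₃)₃C–OPO(OH)₂ loses H₂PO₄⁻: pKₐ(H₃PO₄) ≈ 2.1
(CH₃)₃C–OAc loses AcO⁻: pKₐ(CH₃COOH) ≈ 4.8
(CH₃)₃C–SH loses HS⁻: pKₐ(H₂S) ≈ 7

(CH₃)₃C–ONs > (CH₃)₃C–ONO₂ > (CH₃)₃C–OPO(OH)₂ > (CH₃)₃C–OAc > (CH₃)₃C–SH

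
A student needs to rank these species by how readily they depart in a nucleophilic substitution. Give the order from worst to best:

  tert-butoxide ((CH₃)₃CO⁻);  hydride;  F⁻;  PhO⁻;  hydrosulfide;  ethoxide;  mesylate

hydride < tert-butoxide ((CH₃)₃CO⁻) < ethoxide < PhO⁻ < hydrosulfide < F⁻ < mesylate

The more stable X⁻ (or X) is on its own — i.e. the weaker a base it is — the better a leaving group it makes.
mesylate: pKₐ(CH₃SO₃H (MsOH)) ≈ -1.9
F⁻: pKₐ(HF) ≈ 3.2 — small and strongly basic; the poor halide leaving group
hydrosulfide: pKₐ(H₂S) ≈ 7 — larger and more polarisable than the oxygen analogue
PhO⁻: pKₐ(C₆H₅OH (phenol)) ≈ 10
ethoxide: pKₐ(CH₃CH₂OH) ≈ 16
tert-butoxide ((CH₃)₃CO⁻): pKₐ(t-BuOH) ≈ 18
hydride: pKₐ(H₂) ≈ 36 — extremely strong base; leaves only in special hydride-transfer contexts
Reversing gives the worst-to-best order requested.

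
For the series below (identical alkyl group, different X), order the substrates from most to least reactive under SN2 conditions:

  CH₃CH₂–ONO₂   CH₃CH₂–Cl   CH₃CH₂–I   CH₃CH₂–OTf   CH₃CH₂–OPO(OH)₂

CH₃CH₂–OTf > CH₃CH₂–I > CH₃CH₂–Cl > CH₃CH₂–ONO₂ > CH₃CH₂–OPO(OH)₂

With the same alkyl group throughout, only the leaving group differentiates the rates.
A good leaving group is a weak base: the lower the pKₐ of its conjugate acid, the more readily it departs.
CH₃CH₂–OTf loses OTf⁻: pKₐ(CF₃SO₃H (triflic acid)) ≈ -14
CH₃CH₂–I loses I⁻: pKₐ(HI) ≈ -10
CH₃CH₂–Cl loses Cl⁻: pKₐ(HCl) ≈ -7
CH₃CH₂–ONO₂ loses NO₃⁻: pKₐ(HNO₃) ≈ -1.3
CH₃CH₂–OPO(OH)₂ loses H₂PO₄⁻: pKₐ(H₃PO₄) ≈ 2.1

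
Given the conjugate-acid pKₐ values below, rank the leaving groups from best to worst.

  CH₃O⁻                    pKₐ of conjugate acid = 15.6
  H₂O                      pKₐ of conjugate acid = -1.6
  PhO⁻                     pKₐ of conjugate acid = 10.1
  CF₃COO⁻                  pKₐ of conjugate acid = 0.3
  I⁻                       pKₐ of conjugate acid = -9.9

I⁻ > H₂O > CF₃COO⁻ > PhO⁻ > CH₃O⁻

Lower conjugate-acid pKₐ ⇒ weaker base ⇒ better leaving group.
Sorting by the given values: I⁻ (-9.9), H₂O (-1.6), CF₃COO⁻ (0.3), PhO⁻ (10.1), CH₃O⁻ (15.6).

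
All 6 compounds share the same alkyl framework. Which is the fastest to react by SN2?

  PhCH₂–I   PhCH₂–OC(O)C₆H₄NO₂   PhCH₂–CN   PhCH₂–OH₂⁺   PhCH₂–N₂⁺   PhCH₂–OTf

PhCH₂–N₂⁺

With the same alkyl group throughout, only the leaving group differentiates the rates.
The more stable X⁻ (or X) is on its own — i.e. the weaker a base it is — the better a leaving group it makes.
PhCH₂–N₂⁺ loses N₂: no meaningful conjugate acid; N₂ departs as an exceptionally stable neutral molecule
PhCH₂–OTf loses OTf⁻: pKₐ(CF₃SO₃H (triflic acid)) ≈ -14
PhCH₂–I loses I⁻: pKₐ(HI) ≈ -10
PhCH₂–OH₂⁺ loses H₂O: pKₐ(H₃O⁺) ≈ -1.7
PhCH₂–OC(O)C₆H₄NO₂ loses p-O₂N–C₆H₄–COO⁻: pKₐ(p-nitrobenzoic acid) ≈ 3.4
PhCH₂–CN loses CN⁻: pKₐ(HCN) ≈ 9.2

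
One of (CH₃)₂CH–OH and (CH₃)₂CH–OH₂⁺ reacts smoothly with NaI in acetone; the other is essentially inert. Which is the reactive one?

(CH₃)₂CH–OH₂⁺

From (CH₃)₂CH–OH the departing group would be OH⁻ (pKₐ(H₂O) ≈ 15.7). Strong base; essentially never leaves without prior activation.
From (CH₃)₂CH–OH₂⁺ the leaving group is H₂O (pKₐ(H₃O⁺) ≈ -1.7). Neutral; leaves from a protonated alcohol (R–OH₂⁺).
(In practice (CH₃)₂CH–OH₂⁺ is made from (CH₃)₂CH–OH by protonation with strong acid, converting the leaving group from hydroxide to neutral water.)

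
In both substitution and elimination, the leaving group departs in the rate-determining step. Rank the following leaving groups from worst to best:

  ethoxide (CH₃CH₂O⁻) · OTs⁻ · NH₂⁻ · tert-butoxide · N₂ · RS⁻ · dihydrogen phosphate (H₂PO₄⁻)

N₂: no meaningful conjugate acid; N₂ departs as an exceptionally stable neutral molecule
OTs⁻: pKₐ(p-CH₃C₆H₄SO₃H (TsOH)) ≈ -2.8
dihydrogen phosphate (H₂PO₄⁻): pKₐ(H₃PO₄) ≈ 2.1
RS⁻: pKₐ(RSH (a thiol)) ≈ 10.5
ethoxide (CH₃CH₂O⁻): pKₐ(CH₃CH₂OH) ≈ 16
tert-butoxide: pKₐ(t-BuOH) ≈ 18
NH₂⁻: pKₐ(NH₃) ≈ 38
Reversing gives the worst-to-best order requested.

NH₂⁻ < tert-butoxide < ethoxide (CH₃CH₂O⁻) < RS⁻ < dihydrogen phosphate (H₂PO₄⁻) < OTs⁻ < N₂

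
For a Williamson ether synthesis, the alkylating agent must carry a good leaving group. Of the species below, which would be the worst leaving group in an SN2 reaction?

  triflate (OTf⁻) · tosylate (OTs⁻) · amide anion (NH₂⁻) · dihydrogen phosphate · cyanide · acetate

amide anion (NH₂⁻)

Leaving-group ability tracks the stability of the departed species; conjugate-acid pKₐ is the usual yardstick (lower pKₐ → better LG).
triflate (OTf⁻): pKₐ(CF₃SO₃H (triflic acid)) ≈ -14
tosylate (OTs⁻): pKₐ(p-CH₃C₆H₄SO₃H (TsOH)) ≈ -2.8
dihydrogen phosphate: pKₐ(H₃PO₄) ≈ 2.1
acetate: pKₐ(CH₃COOH) ≈ 4.8
cyanide: pKₐ(HCN) ≈ 9.2
amide anion (NH₂⁻): pKₐ(NH₃) ≈ 38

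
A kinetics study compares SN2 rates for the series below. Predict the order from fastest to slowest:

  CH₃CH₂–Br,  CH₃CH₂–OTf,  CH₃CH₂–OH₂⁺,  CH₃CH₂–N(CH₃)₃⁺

Identical carbon frameworks mean the comparison reduces to leaving-group quality.
A good leaving group is a weak base: the lower the pKₐ of its conjugate acid, the more readily it departs.
CH₃CH₂–OTf loses OTf⁻: pKₐ(CF₃SO₃H (triflic acid)) ≈ -14
CH₃CH₂–Br loses Br⁻: pKₐ(HBr) ≈ -9
CH₃CH₂–OH₂⁺ loses H₂O: pKₐ(H₃O⁺) ≈ -1.7
CH₃CH₂–N(CH₃)₃⁺ loses NR'₃: pKₐ(R'₃NH⁺) ≈ 10.7

CH₃CH₂–OTf > CH₃CH₂–Br > CH₃CH₂–OH₂⁺ > CH₃CH₂–N(CH₃)₃⁺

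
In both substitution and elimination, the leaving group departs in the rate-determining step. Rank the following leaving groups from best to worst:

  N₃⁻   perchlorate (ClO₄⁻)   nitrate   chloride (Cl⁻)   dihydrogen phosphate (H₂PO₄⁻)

perchlorate (ClO₄⁻): pKₐ(HClO₄) ≈ -10 — extremely weak base; rarely used for safety reasons
chloride (Cl⁻): pKₐ(HCl) ≈ -7
nitrate: pKₐ(HNO₃) ≈ -1.3
dihydrogen phosphate (H₂PO₄⁻): pKₐ(H₃PO₄) ≈ 2.1
N₃⁻: pKₐ(HN₃) ≈ 4.7 — linear, resonance-stabilised

perchlorate (ClO₄⁻) > chloride (Cl⁻) > nitrate > dihydrogen phosphate (H₂PO₄⁻) > N₃⁻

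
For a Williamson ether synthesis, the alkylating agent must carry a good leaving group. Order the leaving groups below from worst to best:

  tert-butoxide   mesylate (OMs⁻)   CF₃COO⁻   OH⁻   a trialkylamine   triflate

tert-butoxide < OH⁻ < a trialkylamine < CF₃COO⁻ < mesylate (OMs⁻) < triflate

The more stable X⁻ (or X) is on its own — i.e. the weaker a base it is — the better a leaving group it makes.
triflate: pKₐ(CF₃SO₃H (triflic acid)) ≈ -14
mesylate (OMs⁻): pKₐ(CH₃SO₃H (MsOH)) ≈ -1.9 — resonance-delocalised alkanesulfonate
CF₃COO⁻: pKₐ(CF₃COOH) ≈ 0.2
a trialkylamine: pKₐ(R'₃NH⁺) ≈ 10.7 — neutral but still a fairly strong base; Hofmann-elimination LG
OH⁻: pKₐ(H₂O) ≈ 15.7 — strong base; essentially never leaves without prior activation
tert-butoxide: pKₐ(t-BuOH) ≈ 18 — bulky, strongly basic alkoxide
Listed from poorest to best leaving group as asked.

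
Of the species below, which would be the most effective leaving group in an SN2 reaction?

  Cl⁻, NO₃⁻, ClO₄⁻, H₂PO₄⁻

ClO₄⁻

A good leaving group is a weak base: the lower the pKₐ of its conjugate acid, the more readily it departs.
ClO₄⁻: pKₐ(HClO₄) ≈ -10
Cl⁻: pKₐ(HCl) ≈ -7
NO₃⁻: pKₐ(HNO₃) ≈ -1.3
H₂PO₄⁻: pKₐ(H₃PO₄) ≈ 2.1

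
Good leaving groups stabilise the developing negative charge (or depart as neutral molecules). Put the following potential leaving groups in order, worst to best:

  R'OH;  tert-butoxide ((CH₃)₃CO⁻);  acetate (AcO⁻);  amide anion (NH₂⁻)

Leaving-group ability tracks the stability of the departed species; conjugate-acid pKₐ is the usual yardstick (lower pKₐ → better LG).
R'OH: pKₐ(R'OH₂⁺) ≈ -2.4
acetate (AcO⁻): pKₐ(CH₃COOH) ≈ 4.8 — resonance-stabilised but still a weak base
tert-butoxide ((CH₃)₃CO⁻): pKₐ(t-BuOH) ≈ 18
amide anion (NH₂⁻): pKₐ(NH₃) ≈ 38 — extremely strong base; never a leaving group
Reversing gives the worst-to-best order requested.

amide anion (NH₂⁻) < tert-butoxide ((CH₃)₃CO⁻) < acetate (AcO⁻) < R'OH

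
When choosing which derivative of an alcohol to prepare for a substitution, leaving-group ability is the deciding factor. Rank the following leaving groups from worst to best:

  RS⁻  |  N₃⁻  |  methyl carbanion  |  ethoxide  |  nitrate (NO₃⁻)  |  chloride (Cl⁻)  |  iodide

iodide: pKₐ(HI) ≈ -10 — large, highly polarisable; very weak base
chloride (Cl⁻): pKₐ(HCl) ≈ -7 — moderately weak base
nitrate (NO₃⁻): pKₐ(HNO₃) ≈ -1.3
N₃⁻: pKₐ(HN₃) ≈ 4.7 — linear, resonance-stabilised
RS⁻: pKₐ(RSH (a thiol)) ≈ 10.5 — moderately basic; rarely leaves without activation
ethoxide: pKₐ(CH₃CH₂OH) ≈ 16
methyl carbanion: pKₐ(CH₄) ≈ 48
Listed from poorest to best leaving group as asked.

methyl carbanion < ethoxide < RS⁻ < N₃⁻ < nitrate (NO₃⁻) < chloride (Cl⁻) < iodide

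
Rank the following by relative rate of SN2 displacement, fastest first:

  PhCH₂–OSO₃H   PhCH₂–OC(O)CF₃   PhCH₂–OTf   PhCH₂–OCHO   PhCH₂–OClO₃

With the same alkyl group throughout, only the leaving group differentiates the rates.
A good leaving group is a weak base: the lower the pKₐ of its conjugate acid, the more readily it departs.
PhCH₂–OTf loses OTf⁻: pKₐ(CF₃SO₃H (triflic acid)) ≈ -14
PhCH₂–OClO₃ loses ClO₄⁻: pKₐ(HClO₄) ≈ -10
PhCH₂–OSO₃H loses HSO₄⁻: pKₐ(H₂SO₄) ≈ -3
PhCH₂–OC(O)CF₃ loses CF₃COO⁻: pKₐ(CF₃COOH) ≈ 0.2
PhCH₂–OCHO loses HCOO⁻: pKₐ(HCOOH) ≈ 3.8

PhCH₂–OTf > PhCH₂–OClO₃ > PhCH₂–OSO₃H > PhCH₂–OC(O)CF₃ > PhCH₂–OCHO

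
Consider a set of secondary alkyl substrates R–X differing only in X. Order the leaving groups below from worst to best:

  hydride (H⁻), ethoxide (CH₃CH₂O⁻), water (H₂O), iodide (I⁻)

A good leaving group is a weak base: the lower the pKₐ of its conjugate acid, the more readily it departs.
iodide (I⁻): pKₐ(HI) ≈ -10 — large, highly polarisable; very weak base
water (H₂O): pKₐ(H₃O⁺) ≈ -1.7
ethoxide (CH₃CH₂O⁻): pKₐ(CH₃CH₂OH) ≈ 16 — strong base; alkoxides do not leave unassisted
hydride (H⁻): pKₐ(H₂) ≈ 36 — extremely strong base; leaves only in special hydride-transfer contexts
Listed from poorest to best leaving group as asked.

hydride (H⁻) < ethoxide (CH₃CH₂O⁻) < water (H₂O) < iodide (I⁻)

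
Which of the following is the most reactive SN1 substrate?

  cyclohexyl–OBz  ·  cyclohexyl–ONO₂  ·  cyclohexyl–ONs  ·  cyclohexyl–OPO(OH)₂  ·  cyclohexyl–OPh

Same R in every case — rank the leaving groups.
Leaving-group ability tracks the stability of the departed species; conjugate-acid pKₐ is the usual yardstick (lower pKₐ → better LG).
cyclohexyl–ONs loses ONs⁻: pKₐ(p-O₂NC₆H₄SO₃H) ≈ -3.5
cyclohexyl–ONO₂ loses NO₃⁻: pKₐ(HNO₃) ≈ -1.3
cyclohexyl–OPO(OH)₂ loses H₂PO₄⁻: pKₐ(H₃PO₄) ≈ 2.1
cyclohexyl–OBz loses PhCOO⁻: pKₐ(C₆H₅COOH) ≈ 4.2
cyclohexyl–OPh loses PhO⁻: pKₐ(C₆H₅OH (phenol)) ≈ 10

cyclohexyl–ONs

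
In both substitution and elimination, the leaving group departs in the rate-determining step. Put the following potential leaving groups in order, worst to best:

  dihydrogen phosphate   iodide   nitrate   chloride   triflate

dihydrogen phosphate < nitrate < chloride < iodide < triflate

Rank by basicity of the departing species: weakest base leaves most easily.
triflate: pKₐ(CF₃SO₃H (triflic acid)) ≈ -14 — charge spread over three oxygens and a CF₃ group; the premier leaving group in synthesis
iodide: pKₐ(HI) ≈ -10 — large, highly polarisable; very weak base
chloride: pKₐ(HCl) ≈ -7 — moderately weak base
nitrate: pKₐ(HNO₃) ≈ -1.3
dihydrogen phosphate: pKₐ(H₃PO₄) ≈ 2.1 — moderate base; biological leaving group after further activation
Listed from poorest to best leaving group as asked.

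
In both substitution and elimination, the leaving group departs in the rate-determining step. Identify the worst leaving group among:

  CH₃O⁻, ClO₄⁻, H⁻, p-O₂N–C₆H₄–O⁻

ClO₄⁻: pKₐ(HClO₄) ≈ -10
p-O₂N–C₆H₄–O⁻: pKₐ(p-nitrophenol) ≈ 7.2
CH₃O⁻: pKₐ(CH₃OH) ≈ 15.5
H⁻: pKₐ(H₂) ≈ 36

H⁻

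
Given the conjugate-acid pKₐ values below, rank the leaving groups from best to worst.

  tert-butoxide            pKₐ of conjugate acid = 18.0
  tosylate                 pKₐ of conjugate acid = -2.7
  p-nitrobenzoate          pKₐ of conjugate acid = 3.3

Lower conjugate-acid pKₐ ⇒ weaker base ⇒ better leaving group.
Sorting by the given values: tosylate (-2.7), p-nitrobenzoate (3.3), tert-butoxide (18.0).

tosylate > p-nitrobenzoate > tert-butoxide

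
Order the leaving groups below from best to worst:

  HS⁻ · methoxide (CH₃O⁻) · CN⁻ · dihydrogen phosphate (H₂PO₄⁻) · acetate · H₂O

H₂O > dihydrogen phosphate (H₂PO₄⁻) > acetate > HS⁻ > CN⁻ > methoxide (CH₃O⁻)

Rank by basicity of the departing species: weakest base leaves most easily.
H₂O: pKₐ(H₃O⁺) ≈ -1.7
dihydrogen phosphate (H₂PO₄⁻): pKₐ(H₃PO₄) ≈ 2.1 — moderate base; biological leaving group after further activation
acetate: pKₐ(CH₃COOH) ≈ 4.8 — resonance-stabilised but still a weak base
HS⁻: pKₐ(H₂S) ≈ 7 — larger and more polarisable than the oxygen analogue
CN⁻: pKₐ(HCN) ≈ 9.2 — sp carbon stabilises the charge somewhat, but still a poor LG
methoxide (CH₃O⁻): pKₐ(CH₃OH) ≈ 15.5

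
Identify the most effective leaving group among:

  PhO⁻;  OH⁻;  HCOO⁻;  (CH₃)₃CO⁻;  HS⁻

Rank by basicity of the departing species: weakest base leaves most easily.
HCOO⁻: pKₐ(HCOOH) ≈ 3.8
HS⁻: pKₐ(H₂S) ≈ 7
PhO⁻: pKₐ(C₆H₅OH (phenol)) ≈ 10
OH⁻: pKₐ(H₂O) ≈ 15.7
(CH₃)₃CO⁻: pKₐ(t-BuOH) ≈ 18

HCOO⁻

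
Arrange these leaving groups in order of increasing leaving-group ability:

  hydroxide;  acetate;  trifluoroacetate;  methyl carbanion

methyl carbanion < hydroxide < acetate < trifluoroacetate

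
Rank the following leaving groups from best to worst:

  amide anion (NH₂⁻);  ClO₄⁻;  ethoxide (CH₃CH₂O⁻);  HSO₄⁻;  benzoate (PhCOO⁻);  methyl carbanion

ClO₄⁻ > HSO₄⁻ > benzoate (PhCOO⁻) > ethoxide (CH₃CH₂O⁻) > amide anion (NH₂⁻) > methyl carbanion

Leaving-group ability tracks the stability of the departed species; conjugate-acid pKₐ is the usual yardstick (lower pKₐ → better LG).
ClO₄⁻: pKₐ(HClO₄) ≈ -10
HSO₄⁻: pKₐ(H₂SO₄) ≈ -3
benzoate (PhCOO⁻): pKₐ(C₆H₅COOH) ≈ 4.2
ethoxide (CH₃CH₂O⁻): pKₐ(CH₃CH₂OH) ≈ 16
amide anion (NH₂⁻): pKₐ(NH₃) ≈ 38
methyl carbanion: pKₐ(CH₄) ≈ 48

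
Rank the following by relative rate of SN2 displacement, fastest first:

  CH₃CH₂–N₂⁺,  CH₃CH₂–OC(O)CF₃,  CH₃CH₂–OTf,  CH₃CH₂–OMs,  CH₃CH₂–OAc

CH₃CH₂–N₂⁺ > CH₃CH₂–OTf > CH₃CH₂–OMs > CH₃CH₂–OC(O)CF₃ > CH₃CH₂–OAc

With the same alkyl group throughout, only the leaving group differentiates the rates.
A good leaving group is a weak base: the lower the pKₐ of its conjugate acid, the more readily it departs.
CH₃CH₂–N₂⁺ loses N₂: no meaningful conjugate acid; N₂ departs as an exceptionally stable neutral molecule
CH₃CH₂–OTf loses OTf⁻: pKₐ(CF₃SO₃H (triflic acid)) ≈ -14
CH₃CH₂–OMs loses OMs⁻: pKₐ(CH₃SO₃H (MsOH)) ≈ -1.9
CH₃CH₂–OC(O)CF₃ loses CF₃COO⁻: pKₐ(CF₃COOH) ≈ 0.2
CH₃CH₂–OAc loses AcO⁻: pKₐ(CH₃COOH) ≈ 4.8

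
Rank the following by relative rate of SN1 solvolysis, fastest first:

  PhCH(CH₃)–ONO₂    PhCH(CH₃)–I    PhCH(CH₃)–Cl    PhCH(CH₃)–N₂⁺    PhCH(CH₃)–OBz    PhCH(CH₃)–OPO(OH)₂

PhCH(CH₃)–N₂⁺ > PhCH(CH₃)–I > PhCH(CH₃)–Cl > PhCH(CH₃)–ONO₂ > PhCH(CH₃)–OPO(OH)₂ > PhCH(CH₃)–OBz

Same R in every case — rank the leaving groups.
The more stable X⁻ (or X) is on its own — i.e. the weaker a base it is — the better a leaving group it makes.
PhCH(CH₃)–N₂⁺ loses N₂: no meaningful conjugate acid; N₂ departs as an exceptionally stable neutral molecule
PhCH(CH₃)–I loses I⁻: pKₐ(HI) ≈ -10
PhCH(CH₃)–Cl loses Cl⁻: pKₐ(HCl) ≈ -7
PhCH(CH₃)–ONO₂ loses NO₃⁻: pKₐ(HNO₃) ≈ -1.3
PhCH(CH₃)–OPO(OH)₂ loses H₂PO₄⁻: pKₐ(H₃PO₄) ≈ 2.1
PhCH(CH₃)–OBz loses PhCOO⁻: pKₐ(C₆H₅COOH) ≈ 4.2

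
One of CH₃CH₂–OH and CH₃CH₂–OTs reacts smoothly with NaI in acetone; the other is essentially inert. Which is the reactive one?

From CH₃CH₂–OH the departing group would be OH⁻ (pKₐ(H₂O) ≈ 15.7). Strong base; essentially never leaves without prior activation.
From CH₃CH₂–OTs the leaving group is OTs⁻ (pKₐ(p-CH₃C₆H₄SO₃H (TsOH)) ≈ -2.8). Resonance-delocalised arenesulfonate.
(In practice CH₃CH₂–OTs is made from CH₃CH₂–OH by treatment with TsCl / pyridine, converting the hydroxyl into a tosylate.)

CH₃CH₂–OTs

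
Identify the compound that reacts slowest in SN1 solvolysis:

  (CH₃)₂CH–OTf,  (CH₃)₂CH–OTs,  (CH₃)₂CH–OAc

(CH₃)₂CH–OAc

The skeletons are identical, so relative rate is governed entirely by leaving-group ability.
The more stable X⁻ (or X) is on its own — i.e. the weaker a base it is — the better a leaving group it makes.
(CH₃)₂CH–OTf loses OTf⁻: pKₐ(CF₃SO₃H (triflic acid)) ≈ -14
(CH₃)₂CH–OTs loses OTs⁻: pKₐ(p-CH₃C₆H₄SO₃H (TsOH)) ≈ -2.8
(CH₃)₂CH–OAc loses AcO⁻: pKₐ(CH₃COOH) ≈ 4.8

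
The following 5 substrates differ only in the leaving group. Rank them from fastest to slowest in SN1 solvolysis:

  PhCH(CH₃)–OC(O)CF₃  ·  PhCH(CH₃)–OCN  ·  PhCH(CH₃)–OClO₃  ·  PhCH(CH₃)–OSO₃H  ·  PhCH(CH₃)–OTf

PhCH(CH₃)–OTf > PhCH(CH₃)–OClO₃ > PhCH(CH₃)–OSO₃H > PhCH(CH₃)–OC(O)CF₃ > PhCH(CH₃)–OCN

Identical carbon frameworks mean the comparison reduces to leaving-group quality.
Leaving-group ability tracks the stability of the departed species; conjugate-acid pKₐ is the usual yardstick (lower pKₐ → better LG).
PhCH(CH₃)–OTf loses OTf⁻: pKₐ(CF₃SO₃H (triflic acid)) ≈ -14
PhCH(CH₃)–OClO₃ loses ClO₄⁻: pKₐ(HClO₄) ≈ -10
PhCH(CH₃)–OSO₃H loses HSO₄⁻: pKₐ(H₂SO₄) ≈ -3
PhCH(CH₃)–OC(O)CF₃ loses CF₃COO⁻: pKₐ(CF₃COOH) ≈ 0.2
PhCH(CH₃)–OCN loses NCO⁻: pKₐ(HOCN) ≈ 3.5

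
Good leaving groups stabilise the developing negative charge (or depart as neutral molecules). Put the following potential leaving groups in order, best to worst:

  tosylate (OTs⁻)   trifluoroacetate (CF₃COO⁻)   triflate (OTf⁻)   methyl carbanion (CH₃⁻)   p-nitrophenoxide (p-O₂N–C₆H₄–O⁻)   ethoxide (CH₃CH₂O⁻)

triflate (OTf⁻): pKₐ(CF₃SO₃H (triflic acid)) ≈ -14
tosylate (OTs⁻): pKₐ(p-CH₃C₆H₄SO₃H (TsOH)) ≈ -2.8
trifluoroacetate (CF₃COO⁻): pKₐ(CF₃COOH) ≈ 0.2
p-nitrophenoxide (p-O₂N–C₆H₄–O⁻): pKₐ(p-nitrophenol) ≈ 7.2
ethoxide (CH₃CH₂O⁻): pKₐ(CH₃CH₂OH) ≈ 16
methyl carbanion (CH₃⁻): pKₐ(CH₄) ≈ 48

triflate (OTf⁻) > tosylate (OTs⁻) > trifluoroacetate (CF₃COO⁻) > p-nitrophenoxide (p-O₂N–C₆H₄–O⁻) > ethoxide (CH₃CH₂O⁻) > methyl carbanion (CH₃⁻)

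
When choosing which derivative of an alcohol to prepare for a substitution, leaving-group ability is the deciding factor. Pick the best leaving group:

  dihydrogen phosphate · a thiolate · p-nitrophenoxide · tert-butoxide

Leaving-group ability tracks the stability of the departed species; conjugate-acid pKₐ is the usual yardstick (lower pKₐ → better LG).
dihydrogen phosphate: pKₐ(H₃PO₄) ≈ 2.1
p-nitrophenoxide: pKₐ(p-nitrophenol) ≈ 7.2
a thiolate: pKₐ(RSH (a thiol)) ≈ 10.5
tert-butoxide: pKₐ(t-BuOH) ≈ 18

dihydrogen phosphate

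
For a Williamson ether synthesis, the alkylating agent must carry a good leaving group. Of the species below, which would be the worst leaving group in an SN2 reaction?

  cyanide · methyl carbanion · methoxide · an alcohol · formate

Rank by basicity of the departing species: weakest base leaves most easily.
an alcohol: pKₐ(R'OH₂⁺) ≈ -2.4
formate: pKₐ(HCOOH) ≈ 3.8
cyanide: pKₐ(HCN) ≈ 9.2
methoxide: pKₐ(CH₃OH) ≈ 15.5
methyl carbanion: pKₐ(CH₄) ≈ 48

methyl carbanion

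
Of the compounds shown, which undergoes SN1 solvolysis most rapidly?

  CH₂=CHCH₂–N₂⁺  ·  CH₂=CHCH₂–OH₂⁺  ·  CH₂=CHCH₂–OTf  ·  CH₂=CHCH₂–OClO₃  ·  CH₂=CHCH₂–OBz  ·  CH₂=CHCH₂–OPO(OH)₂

Same R in every case — rank the leaving groups.
Rank by basicity of the departing species: weakest base leaves most easily.
CH₂=CHCH₂–N₂⁺ loses N₂: no meaningful conjugate acid; N₂ departs as an exceptionally stable neutral molecule
CH₂=CHCH₂–OTf loses OTf⁻: pKₐ(CF₃SO₃H (triflic acid)) ≈ -14
CH₂=CHCH₂–OClO₃ loses ClO₄⁻: pKₐ(HClO₄) ≈ -10
CH₂=CHCH₂–OH₂⁺ loses H₂O: pKₐ(H₃O⁺) ≈ -1.7
CH₂=CHCH₂–OPO(OH)₂ loses H₂PO₄⁻: pKₐ(H₃PO₄) ≈ 2.1
CH₂=CHCH₂–OBz loses PhCOO⁻: pKₐ(C₆H₅COOH) ≈ 4.2

CH₂=CHCH₂–N₂⁺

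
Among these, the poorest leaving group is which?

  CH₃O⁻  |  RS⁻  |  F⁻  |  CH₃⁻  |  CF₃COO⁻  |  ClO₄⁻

CH₃⁻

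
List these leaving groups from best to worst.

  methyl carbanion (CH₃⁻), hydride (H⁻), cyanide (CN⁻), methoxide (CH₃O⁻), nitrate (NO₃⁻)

Leaving-group ability tracks the stability of the departed species; conjugate-acid pKₐ is the usual yardstick (lower pKₐ → better LG).
nitrate (NO₃⁻): pKₐ(HNO₃) ≈ -1.3
cyanide (CN⁻): pKₐ(HCN) ≈ 9.2 — sp carbon stabilises the charge somewhat, but still a poor LG
methoxide (CH₃O⁻): pKₐ(CH₃OH) ≈ 15.5 — strong base; alkoxides do not leave unassisted
hydride (H⁻): pKₐ(H₂) ≈ 36
methyl carbanion (CH₃⁻): pKₐ(CH₄) ≈ 48 — unstabilised carbanion; the worst conceivable leaving group

nitrate (NO₃⁻) > cyanide (CN⁻) > methoxide (CH₃O⁻) > hydride (H⁻) > methyl carbanion (CH₃⁻)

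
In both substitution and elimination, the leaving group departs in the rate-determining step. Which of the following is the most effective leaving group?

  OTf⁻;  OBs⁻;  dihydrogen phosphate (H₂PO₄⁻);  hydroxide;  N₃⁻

OTf⁻

OTf⁻: pKₐ(CF₃SO₃H (triflic acid)) ≈ -14
OBs⁻: pKₐ(p-BrC₆H₄SO₃H) ≈ -2.8
dihydrogen phosphate (H₂PO₄⁻): pKₐ(H₃PO₄) ≈ 2.1
N₃⁻: pKₐ(HN₃) ≈ 4.7
hydroxide: pKₐ(H₂O) ≈ 15.7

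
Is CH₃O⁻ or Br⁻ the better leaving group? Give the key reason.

Br⁻

Br⁻ is the better leaving group.
pKₐ(HBr) ≈ -9 versus pKₐ(CH₃OH) ≈ 15.5: Br⁻ is the much weaker base.
Weak base; good leaving group.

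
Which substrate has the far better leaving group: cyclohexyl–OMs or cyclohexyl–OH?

cyclohexyl–OMs

From cyclohexyl–OH the departing group would be OH⁻ (pKₐ(H₂O) ≈ 15.7). Strong base; essentially never leaves without prior activation.
From cyclohexyl–OMs the leaving group is OMs⁻ (pKₐ(CH₃SO₃H (MsOH)) ≈ -1.9). Resonance-delocalised alkanesulfonate.
(In practice cyclohexyl–OMs is made from cyclohexyl–OH by treatment with MsCl / Et₃N, converting the hydroxyl into a mesylate.)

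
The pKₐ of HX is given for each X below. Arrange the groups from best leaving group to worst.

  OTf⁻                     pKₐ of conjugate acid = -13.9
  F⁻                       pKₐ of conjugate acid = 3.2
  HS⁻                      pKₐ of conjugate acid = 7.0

Lower conjugate-acid pKₐ ⇒ weaker base ⇒ better leaving group.
Sorting by the given values: OTf⁻ (-13.9), F⁻ (3.2), HS⁻ (7.0).

OTf⁻ > F⁻ > HS⁻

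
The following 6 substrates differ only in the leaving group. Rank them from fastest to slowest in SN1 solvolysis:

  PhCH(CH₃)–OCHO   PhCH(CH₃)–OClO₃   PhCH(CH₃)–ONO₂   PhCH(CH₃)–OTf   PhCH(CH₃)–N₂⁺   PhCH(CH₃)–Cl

PhCH(CH₃)–N₂⁺ > PhCH(CH₃)–OTf > PhCH(CH₃)–OClO₃ > PhCH(CH₃)–Cl > PhCH(CH₃)–ONO₂ > PhCH(CH₃)–OCHO

With the same alkyl group throughout, only the leaving group differentiates the rates.
Rank by basicity of the departing species: weakest base leaves most easily.
PhCH(CH₃)–N₂⁺ loses N₂: no meaningful conjugate acid; N₂ departs as an exceptionally stable neutral molecule
PhCH(CH₃)–OTf loses OTf⁻: pKₐ(CF₃SO₃H (triflic acid)) ≈ -14
PhCH(CH₃)–OClO₃ loses ClO₄⁻: pKₐ(HClO₄) ≈ -10
PhCH(CH₃)–Cl loses Cl⁻: pKₐ(HCl) ≈ -7
PhCH(CH₃)–ONO₂ loses NO₃⁻: pKₐ(HNO₃) ≈ -1.3
PhCH(CH₃)–OCHO loses HCOO⁻: pKₐ(HCOOH) ≈ 3.8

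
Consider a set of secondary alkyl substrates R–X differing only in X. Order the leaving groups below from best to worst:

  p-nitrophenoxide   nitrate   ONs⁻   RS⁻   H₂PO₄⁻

ONs⁻: pKₐ(p-O₂NC₆H₄SO₃H) ≈ -3.5 — p-nitro group further stabilises the sulfonate
nitrate: pKₐ(HNO₃) ≈ -1.3 — resonance-delocalised over three oxygens
H₂PO₄⁻: pKₐ(H₃PO₄) ≈ 2.1 — moderate base; biological leaving group after further activation
p-nitrophenoxide: pKₐ(p-nitrophenol) ≈ 7.2
RS⁻: pKₐ(RSH (a thiol)) ≈ 10.5 — moderately basic; rarely leaves without activation

ONs⁻ > nitrate > H₂PO₄⁻ > p-nitrophenoxide > RS⁻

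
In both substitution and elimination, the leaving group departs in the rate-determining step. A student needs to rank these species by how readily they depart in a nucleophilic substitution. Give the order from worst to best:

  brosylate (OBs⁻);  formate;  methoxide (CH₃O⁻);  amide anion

amide anion < methoxide (CH₃O⁻) < formate < brosylate (OBs⁻)

The more stable X⁻ (or X) is on its own — i.e. the weaker a base it is — the better a leaving group it makes.
brosylate (OBs⁻): pKₐ(p-BrC₆H₄SO₃H) ≈ -2.8 — arenesulfonate with a p-bromo substituent
formate: pKₐ(HCOOH) ≈ 3.8
methoxide (CH₃O⁻): pKₐ(CH₃OH) ≈ 15.5 — strong base; alkoxides do not leave unassisted
amide anion: pKₐ(NH₃) ≈ 38
The question asks for worst first, so the sequence is read in increasing leaving-group ability.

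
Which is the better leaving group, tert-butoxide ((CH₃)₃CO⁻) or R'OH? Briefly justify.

R'OH

R'OH is the better leaving group.
pKₐ(R'OH₂⁺) ≈ -2.4 versus pKₐ(t-BuOH) ≈ 18: R'OH is the much weaker base.
Neutral; leaves from a protonated ether (an oxonium ion, R–O(H)R'⁺).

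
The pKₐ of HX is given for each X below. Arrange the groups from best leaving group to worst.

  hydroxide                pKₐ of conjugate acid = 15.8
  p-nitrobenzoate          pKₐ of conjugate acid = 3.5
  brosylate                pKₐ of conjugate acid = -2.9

brosylate > p-nitrobenzoate > hydroxide

Lower conjugate-acid pKₐ ⇒ weaker base ⇒ better leaving group.
Sorting by the given values: brosylate (-2.9), p-nitrobenzoate (3.5), hydroxide (15.8).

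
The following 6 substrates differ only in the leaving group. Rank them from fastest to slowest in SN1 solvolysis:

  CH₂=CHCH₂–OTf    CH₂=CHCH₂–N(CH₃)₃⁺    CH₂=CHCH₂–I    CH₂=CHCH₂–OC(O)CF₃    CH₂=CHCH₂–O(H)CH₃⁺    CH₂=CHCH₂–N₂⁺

The skeletons are identical, so relative rate is governed entirely by leaving-group ability.
The more stable X⁻ (or X) is on its own — i.e. the weaker a base it is — the better a leaving group it makes.
CH₂=CHCH₂–N₂⁺ loses N₂: no meaningful conjugate acid; N₂ departs as an exceptionally stable neutral molecule
CH₂=CHCH₂–OTf loses OTf⁻: pKₐ(CF₃SO₃H (triflic acid)) ≈ -14
CH₂=CHCH₂–I loses I⁻: pKₐ(HI) ≈ -10
CH₂=CHCH₂–O(H)CH₃⁺ loses R'OH: pKₐ(R'OH₂⁺) ≈ -2.4
CH₂=CHCH₂–OC(O)CF₃ loses CF₃COO⁻: pKₐ(CF₃COOH) ≈ 0.2
CH₂=CHCH₂–N(CH₃)₃⁺ loses NR'₃: pKₐ(R'₃NH⁺) ≈ 10.7

CH₂=CHCH₂–N₂⁺ > CH₂=CHCH₂–OTf > CH₂=CHCH₂–I > CH₂=CHCH₂–O(H)CH₃⁺ > CH₂=CHCH₂–OC(O)CF₃ > CH₂=CHCH₂–N(CH₃)₃⁺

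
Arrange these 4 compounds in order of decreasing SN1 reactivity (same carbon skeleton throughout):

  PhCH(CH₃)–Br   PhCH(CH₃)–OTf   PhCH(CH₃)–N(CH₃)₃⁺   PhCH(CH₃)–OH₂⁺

Same R in every case — rank the leaving groups.
A good leaving group is a weak base: the lower the pKₐ of its conjugate acid, the more readily it departs.
PhCH(CH₃)–OTf loses OTf⁻: pKₐ(CF₃SO₃H (triflic acid)) ≈ -14
PhCH(CH₃)–Br loses Br⁻: pKₐ(HBr) ≈ -9
PhCH(CH₃)–OH₂⁺ loses H₂O: pKₐ(H₃O⁺) ≈ -1.7
PhCH(CH₃)–N(CH₃)₃⁺ loses NR'₃: pKₐ(R'₃NH⁺) ≈ 10.7

PhCH(CH₃)–OTf > PhCH(CH₃)–Br > PhCH(CH₃)–OH₂⁺ > PhCH(CH₃)–N(CH₃)₃⁺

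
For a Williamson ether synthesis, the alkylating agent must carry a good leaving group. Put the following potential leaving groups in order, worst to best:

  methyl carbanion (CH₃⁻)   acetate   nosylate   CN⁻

methyl carbanion (CH₃⁻) < CN⁻ < acetate < nosylate

A good leaving group is a weak base: the lower the pKₐ of its conjugate acid, the more readily it departs.
nosylate: pKₐ(p-O₂NC₆H₄SO₃H) ≈ -3.5
acetate: pKₐ(CH₃COOH) ≈ 4.8 — resonance-stabilised but still a weak base
CN⁻: pKₐ(HCN) ≈ 9.2 — sp carbon stabilises the charge somewhat, but still a poor LG
methyl carbanion (CH₃⁻): pKₐ(CH₄) ≈ 48 — unstabilised carbanion; the worst conceivable leaving group
Reversing gives the worst-to-best order requested.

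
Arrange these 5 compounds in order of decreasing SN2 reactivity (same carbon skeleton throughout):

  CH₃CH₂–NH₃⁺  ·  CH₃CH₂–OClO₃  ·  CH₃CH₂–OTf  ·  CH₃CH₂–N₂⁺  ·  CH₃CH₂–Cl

CH₃CH₂–N₂⁺ > CH₃CH₂–OTf > CH₃CH₂–OClO₃ > CH₃CH₂–Cl > CH₃CH₂–NH₃⁺

The skeletons are identical, so relative rate is governed entirely by leaving-group ability.
A good leaving group is a weak base: the lower the pKₐ of its conjugate acid, the more readily it departs.
CH₃CH₂–N₂⁺ loses N₂: no meaningful conjugate acid; N₂ departs as an exceptionally stable neutral molecule
CH₃CH₂–OTf loses OTf⁻: pKₐ(CF₃SO₃H (triflic acid)) ≈ -14
CH₃CH₂–OClO₃ loses ClO₄⁻: pKₐ(HClO₄) ≈ -10
CH₃CH₂–Cl loses Cl⁻: pKₐ(HCl) ≈ -7
CH₃CH₂–NH₃⁺ loses NH₃: pKₐ(NH₄⁺) ≈ 9.2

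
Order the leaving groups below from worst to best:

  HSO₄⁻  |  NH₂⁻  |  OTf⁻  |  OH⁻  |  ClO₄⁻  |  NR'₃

The more stable X⁻ (or X) is on its own — i.e. the weaker a base it is — the better a leaving group it makes.
OTf⁻: pKₐ(CF₃SO₃H (triflic acid)) ≈ -14 — charge spread over three oxygens and a CF₃ group; the premier leaving group in synthesis
ClO₄⁻: pKₐ(HClO₄) ≈ -10
HSO₄⁻: pKₐ(H₂SO₄) ≈ -3 — conjugate base of a strong mineral acid
NR'₃: pKₐ(R'₃NH⁺) ≈ 10.7
OH⁻: pKₐ(H₂O) ≈ 15.7 — strong base; essentially never leaves without prior activation
NH₂⁻: pKₐ(NH₃) ≈ 38
Reversing gives the worst-to-best order requested.

NH₂⁻ < OH⁻ < NR'₃ < HSO₄⁻ < ClO₄⁻ < OTf⁻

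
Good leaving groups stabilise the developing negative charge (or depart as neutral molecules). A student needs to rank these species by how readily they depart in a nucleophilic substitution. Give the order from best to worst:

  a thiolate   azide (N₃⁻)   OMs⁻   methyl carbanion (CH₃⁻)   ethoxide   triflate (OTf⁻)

triflate (OTf⁻) > OMs⁻ > azide (N₃⁻) > a thiolate > ethoxide > methyl carbanion (CH₃⁻)

Rank by basicity of the departing species: weakest base leaves most easily.
triflate (OTf⁻): pKₐ(CF₃SO₃H (triflic acid)) ≈ -14
OMs⁻: pKₐ(CH₃SO₃H (MsOH)) ≈ -1.9
azide (N₃⁻): pKₐ(HN₃) ≈ 4.7
a thiolate: pKₐ(RSH (a thiol)) ≈ 10.5
ethoxide: pKₐ(CH₃CH₂OH) ≈ 16
methyl carbanion (CH₃⁻): pKₐ(CH₄) ≈ 48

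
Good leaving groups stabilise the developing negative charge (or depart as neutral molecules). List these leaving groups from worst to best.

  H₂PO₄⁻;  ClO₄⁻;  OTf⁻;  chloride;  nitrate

H₂PO₄⁻ < nitrate < chloride < ClO₄⁻ < OTf⁻

A good leaving group is a weak base: the lower the pKₐ of its conjugate acid, the more readily it departs.
OTf⁻: pKₐ(CF₃SO₃H (triflic acid)) ≈ -14
ClO₄⁻: pKₐ(HClO₄) ≈ -10 — extremely weak base; rarely used for safety reasons
chloride: pKₐ(HCl) ≈ -7 — moderately weak base
nitrate: pKₐ(HNO₃) ≈ -1.3 — resonance-delocalised over three oxygens
H₂PO₄⁻: pKₐ(H₃PO₄) ≈ 2.1
Reversing gives the worst-to-best order requested.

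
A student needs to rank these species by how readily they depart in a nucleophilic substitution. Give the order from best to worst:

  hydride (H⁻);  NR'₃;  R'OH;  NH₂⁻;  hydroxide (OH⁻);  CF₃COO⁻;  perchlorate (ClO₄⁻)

A good leaving group is a weak base: the lower the pKₐ of its conjugate acid, the more readily it departs.
perchlorate (ClO₄⁻): pKₐ(HClO₄) ≈ -10 — extremely weak base; rarely used for safety reasons
R'OH: pKₐ(R'OH₂⁺) ≈ -2.4 — neutral; leaves from a protonated ether (an oxonium ion, R–O(H)R'⁺)
CF₃COO⁻: pKₐ(CF₃COOH) ≈ 0.2 — strongly electron-withdrawing CF₃ stabilises the carboxylate
NR'₃: pKₐ(R'₃NH⁺) ≈ 10.7 — neutral but still a fairly strong base; Hofmann-elimination LG
hydroxide (OH⁻): pKₐ(H₂O) ≈ 15.7
hydride (H⁻): pKₐ(H₂) ≈ 36 — extremely strong base; leaves only in special hydride-transfer contexts
NH₂⁻: pKₐ(NH₃) ≈ 38 — extremely strong base; never a leaving group

perchlorate (ClO₄⁻) > R'OH > CF₃COO⁻ > NR'₃ > hydroxide (OH⁻) > hydride (H⁻) > NH₂⁻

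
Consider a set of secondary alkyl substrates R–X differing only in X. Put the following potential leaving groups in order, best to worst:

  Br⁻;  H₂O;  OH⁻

Leaving-group ability tracks the stability of the departed species; conjugate-acid pKₐ is the usual yardstick (lower pKₐ → better LG).
Br⁻: pKₐ(HBr) ≈ -9 — weak base; good leaving group
H₂O: pKₐ(H₃O⁺) ≈ -1.7 — neutral; leaves from a protonated alcohol (R–OH₂⁺)
OH⁻: pKₐ(H₂O) ≈ 15.7 — strong base; essentially never leaves without prior activation

Br⁻ > H₂O > OH⁻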